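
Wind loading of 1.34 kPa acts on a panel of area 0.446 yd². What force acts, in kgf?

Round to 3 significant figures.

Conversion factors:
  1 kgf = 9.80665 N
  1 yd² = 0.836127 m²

1.34 kPa × 1000 → 1340 Pa
0.446 yd² × 0.836127 → 0.372913 m²
F = P × A = 1340 Pa × 0.372913 m² = 499.703 N
499.703 N ÷ (9.80665 N/kgf) = 50.9555 kgf

51.0 kgf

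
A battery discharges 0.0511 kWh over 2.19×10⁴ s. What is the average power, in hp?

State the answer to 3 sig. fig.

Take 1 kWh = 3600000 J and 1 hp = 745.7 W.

0.0113 hp

0.0511 kWh × 3600000 → 183960 J
P = E / t = 183960 J / 21900 s = 8.4 W
8.4 W ÷ (745.7 W/hp) = 0.0112646 hp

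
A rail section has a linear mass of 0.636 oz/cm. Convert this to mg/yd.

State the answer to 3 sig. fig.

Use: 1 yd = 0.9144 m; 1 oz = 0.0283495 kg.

1.65×10⁶ mg/yd

0.636 oz/cm × 0.0283495 kg/oz ÷ 0.01 m/cm = 1.80303 kg/m
1.80303 kg/m ÷ 10⁻⁶ kg/mg × 0.9144 m/yd = 1.64869×10⁶ mg/yd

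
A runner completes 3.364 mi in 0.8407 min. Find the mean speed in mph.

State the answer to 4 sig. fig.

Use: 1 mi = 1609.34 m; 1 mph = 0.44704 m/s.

240.1 mph

3.364 mi × 1609.34 = 5413.82 m
0.8407 min × 60 = 50.442 s
v = d / t = 5413.82 m / 50.442 s = 107.328 m/s
107.328 m/s ÷ (0.44704 m/s/mph) = 240.086 mph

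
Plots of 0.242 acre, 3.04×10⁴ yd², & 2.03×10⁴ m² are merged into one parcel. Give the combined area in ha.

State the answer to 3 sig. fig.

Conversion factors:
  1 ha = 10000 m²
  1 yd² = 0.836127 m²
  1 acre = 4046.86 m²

0.242 acre × 4046.86 = 979.34 m²
3.04×10⁴ yd² × 0.836127 = 25418.3 m²
2.03×10⁴ m² (already m²)
Sum: 979.34 + 25418.3 + 20300 = 46697.6 m²
In ha: 46697.6 / 10000 = 4.66976 ha

4.67 ha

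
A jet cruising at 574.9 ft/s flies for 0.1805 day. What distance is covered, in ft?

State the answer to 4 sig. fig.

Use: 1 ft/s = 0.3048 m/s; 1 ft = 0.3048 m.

574.9 ft/s × 0.3048 = 175.23 m/s
0.1805 day × 86400 = 15595.2 s
d = v × t = 175.23 m/s × 15595.2 s = 2.73275×10⁶ m
2.73275×10⁶ m ÷ (0.3048 m/ft) = 8.96572×10⁶ ft

8.966×10⁶ ft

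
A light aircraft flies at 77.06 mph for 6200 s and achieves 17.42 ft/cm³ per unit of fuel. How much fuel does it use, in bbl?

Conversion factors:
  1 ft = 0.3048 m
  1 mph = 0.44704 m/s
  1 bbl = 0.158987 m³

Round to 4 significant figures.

77.06 mph → 34.4489 m/s
d = v × t = 34.4489 × 6200 = 213583 m
17.42 ft/cm³ → 5.30962×10⁶ m/m³
V = d / (distance per unit fuel) = 213583 / 5.30962×10⁶ = 0.0402257 m³
In bbl: 0.0402257 / 0.158987 = 0.253013 bbl

0.2530 bbl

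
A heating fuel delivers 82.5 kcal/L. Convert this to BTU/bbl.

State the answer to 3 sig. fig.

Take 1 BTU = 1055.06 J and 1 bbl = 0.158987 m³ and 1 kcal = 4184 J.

5.20×10⁴ BTU/bbl

82.5 kcal/L × 4184 J/kcal ÷ 0.001 m³/L = 3.4518×10⁸ J/m³
3.4518×10⁸ J/m³ ÷ 1055.06 J/BTU × 0.158987 m³/bbl = 52015.2 BTU/bbl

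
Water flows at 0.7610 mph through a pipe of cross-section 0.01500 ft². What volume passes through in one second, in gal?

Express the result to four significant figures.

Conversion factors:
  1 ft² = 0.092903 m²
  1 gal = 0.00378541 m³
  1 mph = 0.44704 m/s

0.1252 gal

0.7610 mph × 0.44704 → 0.340197 m/s
0.01500 ft² × 0.092903 → 0.00139354 m²
V = v × A × t = 0.340197 m/s × 0.00139354 m² × 1 s = 4.74078×10⁻⁴ m³
4.74078×10⁻⁴ m³ ÷ (0.00378541 m³/gal) = 0.125238 gal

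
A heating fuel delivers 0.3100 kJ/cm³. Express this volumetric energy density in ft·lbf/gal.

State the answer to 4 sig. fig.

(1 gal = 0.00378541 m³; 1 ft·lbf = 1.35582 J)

8.655×10⁵ ft·lbf/gal

0.3100 kJ/cm³ × 1000 J/kJ ÷ 10⁻⁶ m³/cm³ = 3.1×10⁸ J/m³
3.1×10⁸ J/m³ ÷ 1.35582 J/ft·lbf × 0.00378541 m³/gal = 865511 ft·lbf/gal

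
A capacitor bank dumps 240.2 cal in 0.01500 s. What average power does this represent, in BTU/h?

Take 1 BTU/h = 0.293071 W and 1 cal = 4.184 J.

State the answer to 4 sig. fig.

2.286×10⁵ BTU/h

240.2 cal × 4.184 → 1005 J
P = E / t = 1005 J / 0.015 s = 67000 W
67000 W ÷ (0.293071 W/BTU/h) = 228614 BTU/h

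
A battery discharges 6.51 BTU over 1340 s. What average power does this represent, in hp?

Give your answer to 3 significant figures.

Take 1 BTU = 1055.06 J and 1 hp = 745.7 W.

0.00687 hp

6.51 BTU × 1055.06 = 6868.44 J
P = E / t = 6868.44 J / 1340 s = 5.1257 W
5.1257 W ÷ (745.7 W/hp) = 0.00687368 hp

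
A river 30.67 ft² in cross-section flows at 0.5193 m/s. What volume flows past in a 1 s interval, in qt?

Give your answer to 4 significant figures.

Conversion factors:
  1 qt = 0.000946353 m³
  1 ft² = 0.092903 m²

30.67 ft² × 0.092903 = 2.84934 m²
V = v × A × t = 0.5193 m/s × 2.84934 m² × 1 s = 1.47966 m³
1.47966 m³ ÷ (0.000946353 m³/qt) = 1563.54 qt

1564 qt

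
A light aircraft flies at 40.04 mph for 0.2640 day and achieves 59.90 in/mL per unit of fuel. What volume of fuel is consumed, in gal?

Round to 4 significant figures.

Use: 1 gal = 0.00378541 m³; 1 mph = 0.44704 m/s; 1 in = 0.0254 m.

40.04 mph → 17.8995 m/s
0.2640 day → 22809.6 s
d = v × t = 17.8995 × 22809.6 = 408280 m
59.90 in/mL → 1.52146×10⁶ m/m³
V = d / (distance per unit fuel) = 408280 / 1.52146×10⁶ = 0.268348 m³
In gal: 0.268348 / 0.00378541 = 70.8901 gal

70.89 gal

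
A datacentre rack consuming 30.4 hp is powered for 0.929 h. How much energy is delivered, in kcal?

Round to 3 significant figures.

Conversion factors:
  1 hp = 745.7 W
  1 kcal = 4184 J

1.81×10⁴ kcal

30.4 hp × 745.7 = 22669.3 W
0.929 h × 3600 = 3344.4 s
E = P × t = 22669.3 W × 3344.4 s = 7.58152×10⁷ J
7.58152×10⁷ J ÷ (4184 J/kcal) = 18120.3 kcal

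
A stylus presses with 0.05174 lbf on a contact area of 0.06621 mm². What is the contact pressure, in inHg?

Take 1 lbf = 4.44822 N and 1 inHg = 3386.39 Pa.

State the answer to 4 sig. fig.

1026 inHg

0.05174 lbf × 4.44822 → 0.230151 N
0.06621 mm² × 10⁻⁶ → 6.621×10⁻⁸ m²
P = F / A = 0.230151 N / 6.621×10⁻⁸ m² = 3.47608×10⁶ Pa
3.47608×10⁶ Pa ÷ (3386.39 Pa/inHg) = 1026.49 inHg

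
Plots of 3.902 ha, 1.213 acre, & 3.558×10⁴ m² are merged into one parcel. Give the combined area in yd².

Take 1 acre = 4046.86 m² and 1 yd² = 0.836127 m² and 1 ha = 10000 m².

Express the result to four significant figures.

3.902 ha × 10000 = 39020 m²
1.213 acre × 4046.86 = 4908.84 m²
3.558×10⁴ m² (already m²)
Combined: 39020 + 4908.84 + 35580 = 79508.8 m²
In yd²: 79508.8 / 0.836127 = 95091.8 yd²

9.509×10⁴ yd²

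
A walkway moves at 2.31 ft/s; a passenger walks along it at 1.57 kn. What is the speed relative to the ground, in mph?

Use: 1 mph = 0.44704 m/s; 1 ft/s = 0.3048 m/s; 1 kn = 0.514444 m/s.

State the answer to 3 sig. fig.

3.38 mph

2.31 ft/s × 0.3048 → 0.704088 m/s
1.57 kn × 0.514444 → 0.807677 m/s
Combined: 0.704088 + 0.807677 = 1.51176 m/s
In mph: 1.51176 / 0.44704 = 3.38171 mph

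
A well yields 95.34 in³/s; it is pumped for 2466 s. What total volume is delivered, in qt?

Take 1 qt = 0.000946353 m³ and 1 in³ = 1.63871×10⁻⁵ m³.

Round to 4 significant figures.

95.34 in³/s → 0.00156235 m³/s
V = Q × t = 0.00156235 × 2466 = 3.85276 m³
In qt: 3.85276 / 0.000946353 = 4071.17 qt

4071 qt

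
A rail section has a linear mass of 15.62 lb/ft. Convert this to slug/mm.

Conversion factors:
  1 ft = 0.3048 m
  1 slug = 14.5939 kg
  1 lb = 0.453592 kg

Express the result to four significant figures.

15.62 lb/ft × 0.453592 kg/lb ÷ 0.3048 m/ft = 23.2451 kg/m
23.2451 kg/m ÷ 14.5939 kg/slug × 0.001 m/mm = 0.0015928 slug/mm

0.001593 slug/mm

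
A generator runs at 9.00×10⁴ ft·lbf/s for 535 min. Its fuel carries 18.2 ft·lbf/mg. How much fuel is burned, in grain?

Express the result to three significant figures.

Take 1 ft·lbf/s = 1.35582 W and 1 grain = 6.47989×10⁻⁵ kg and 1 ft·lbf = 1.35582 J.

9.00×10⁴ ft·lbf/s → 122024 W
535 min → 32100 s
E = P × t = 122024 × 32100 = 3.91697×10⁹ J
18.2 ft·lbf/mg → 2.46759×10⁷ J/kg
m = E / e_s = 3.91697×10⁹ / 2.46759×10⁷ = 158.737 kg
In grain: 158.737 / 6.47989×10⁻⁵ = 2.44969×10⁶ grain

2.45×10⁶ grain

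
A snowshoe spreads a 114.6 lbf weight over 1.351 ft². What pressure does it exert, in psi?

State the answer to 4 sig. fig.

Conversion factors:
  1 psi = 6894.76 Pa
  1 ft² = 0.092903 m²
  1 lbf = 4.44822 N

0.5891 psi

114.6 lbf × 4.44822 → 509.766 N
1.351 ft² × 0.092903 → 0.125512 m²
P = F / A = 509.766 N / 0.125512 m² = 4061.49 Pa
4061.49 Pa ÷ (6894.76 Pa/psi) = 0.589069 psi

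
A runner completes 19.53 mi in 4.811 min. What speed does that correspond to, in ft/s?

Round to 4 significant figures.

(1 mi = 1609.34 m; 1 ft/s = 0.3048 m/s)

357.2 ft/s

19.53 mi × 1609.34 → 31430.4 m
4.811 min × 60 → 288.66 s
v = d / t = 31430.4 m / 288.66 s = 108.884 m/s
108.884 m/s ÷ (0.3048 m/s/ft/s) = 357.231 ft/s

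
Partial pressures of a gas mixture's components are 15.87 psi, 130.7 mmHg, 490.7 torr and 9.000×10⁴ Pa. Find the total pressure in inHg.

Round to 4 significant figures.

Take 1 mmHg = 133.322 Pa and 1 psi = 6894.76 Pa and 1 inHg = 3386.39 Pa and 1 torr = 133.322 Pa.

15.87 psi × 6894.76 = 109420 Pa
130.7 mmHg × 133.322 = 17425.2 Pa
490.7 torr × 133.322 = 65421.1 Pa
9.000×10⁴ Pa (already Pa)
Total: 109420 + 17425.2 + 65421.1 + 90000 = 282266 Pa
In inHg: 282266 / 3386.39 = 83.3531 inHg

83.35 inHg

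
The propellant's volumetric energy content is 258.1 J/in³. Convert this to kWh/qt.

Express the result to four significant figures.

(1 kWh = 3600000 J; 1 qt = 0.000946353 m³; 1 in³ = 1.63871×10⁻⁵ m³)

258.1 J/in³ ÷ 1.63871×10⁻⁵ m³/in³ = 1.57502×10⁷ J/m³
1.57502×10⁷ J/m³ ÷ 3600000 J/kWh × 0.000946353 m³/qt = 0.00414035 kWh/qt

0.004140 kWh/qt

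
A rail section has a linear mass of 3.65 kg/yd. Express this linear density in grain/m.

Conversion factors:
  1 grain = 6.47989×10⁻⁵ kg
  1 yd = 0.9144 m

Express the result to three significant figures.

3.65 kg/yd ÷ 0.9144 m/yd = 3.99169 kg/m
3.99169 kg/m ÷ 6.47989×10⁻⁵ kg/grain = 61601.2 grain/m

6.16×10⁴ grain/m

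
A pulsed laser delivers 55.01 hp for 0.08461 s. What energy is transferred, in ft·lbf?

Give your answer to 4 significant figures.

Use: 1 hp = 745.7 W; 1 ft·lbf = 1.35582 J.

2560 ft·lbf

55.01 hp × 745.7 → 41021 W
E = P × t = 41021 W × 0.08461 s = 3470.79 J
3470.79 J ÷ (1.35582 J/ft·lbf) = 2559.92 ft·lbf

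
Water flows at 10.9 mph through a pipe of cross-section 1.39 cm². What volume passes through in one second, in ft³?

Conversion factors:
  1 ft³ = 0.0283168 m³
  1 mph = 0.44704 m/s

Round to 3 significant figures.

0.0239 ft³

10.9 mph × 0.44704 → 4.87274 m/s
1.39 cm² × 0.0001 → 1.39×10⁻⁴ m²
V = v × A × t = 4.87274 m/s × 1.39×10⁻⁴ m² × 1 s = 6.77311×10⁻⁴ m³
6.77311×10⁻⁴ m³ ÷ (0.0283168 m³/ft³) = 0.0239191 ft³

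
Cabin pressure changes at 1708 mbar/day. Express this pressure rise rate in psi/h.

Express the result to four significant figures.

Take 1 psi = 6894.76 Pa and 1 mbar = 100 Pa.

1708 mbar/day × 100 Pa/mbar ÷ 86400 s/day = 1.97685 Pa/s
1.97685 Pa/s ÷ 6894.76 Pa/psi × 3600 s/h = 1.03218 psi/h

1.032 psi/h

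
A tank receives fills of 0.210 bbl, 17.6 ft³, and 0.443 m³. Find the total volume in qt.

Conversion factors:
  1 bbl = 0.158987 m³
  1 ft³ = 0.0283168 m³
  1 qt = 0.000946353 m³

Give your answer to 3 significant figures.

1030 qt

0.210 bbl × 0.158987 = 0.0333873 m³
17.6 ft³ × 0.0283168 = 0.498376 m³
0.443 m³ (already m³)
Sum: 0.0333873 + 0.498376 + 0.443 = 0.974763 m³
In qt: 0.974763 / 0.000946353 = 1030.02 qt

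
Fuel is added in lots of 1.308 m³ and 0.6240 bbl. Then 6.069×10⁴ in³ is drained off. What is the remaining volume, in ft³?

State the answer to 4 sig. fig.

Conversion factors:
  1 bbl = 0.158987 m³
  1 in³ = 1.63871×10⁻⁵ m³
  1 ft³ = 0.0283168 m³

1.308 m³ (already m³)
0.6240 bbl × 0.158987 = 0.0992079 m³
6.069×10⁴ in³ × 1.63871×10⁻⁵ = 0.994533 m³
Net: 1.308 + 0.0992079 − 0.994533 = 0.412675 m³
In ft³: 0.412675 / 0.0283168 = 14.5735 ft³

14.57 ft³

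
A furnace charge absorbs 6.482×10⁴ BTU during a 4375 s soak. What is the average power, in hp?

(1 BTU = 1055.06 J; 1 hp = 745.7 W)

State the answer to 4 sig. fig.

6.482×10⁴ BTU × 1055.06 = 6.8389×10⁷ J
P = E / t = 6.8389×10⁷ J / 4375 s = 15631.8 W
15631.8 W ÷ (745.7 W/hp) = 20.9626 hp

20.96 hp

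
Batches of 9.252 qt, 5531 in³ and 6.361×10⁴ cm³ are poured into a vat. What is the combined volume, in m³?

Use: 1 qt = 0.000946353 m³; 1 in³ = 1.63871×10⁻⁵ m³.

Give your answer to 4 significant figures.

9.252 qt × 0.000946353 = 0.00875566 m³
5531 in³ × 1.63871×10⁻⁵ = 0.0906371 m³
6.361×10⁴ cm³ × 10⁻⁶ = 0.06361 m³
Total: 0.00875566 + 0.0906371 + 0.06361 = 0.163003 m³

0.1630 m³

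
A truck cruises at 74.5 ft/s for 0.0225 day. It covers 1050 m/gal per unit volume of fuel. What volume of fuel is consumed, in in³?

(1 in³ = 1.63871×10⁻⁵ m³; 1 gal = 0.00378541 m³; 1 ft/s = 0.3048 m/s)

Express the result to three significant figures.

74.5 ft/s → 22.7076 m/s
0.0225 day → 1944 s
d = v × t = 22.7076 × 1944 = 44143.6 m
1050 m/gal → 277381 m/m³
V = d / (distance per unit fuel) = 44143.6 / 277381 = 0.159144 m³
In in³: 0.159144 / 1.63871×10⁻⁵ = 9711.54 in³

9710 in³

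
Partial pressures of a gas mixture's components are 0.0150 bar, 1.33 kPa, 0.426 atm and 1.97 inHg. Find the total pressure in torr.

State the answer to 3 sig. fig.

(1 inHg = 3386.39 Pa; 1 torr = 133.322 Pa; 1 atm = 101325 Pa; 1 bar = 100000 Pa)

0.0150 bar × 100000 → 1500 Pa
1.33 kPa × 1000 → 1330 Pa
0.426 atm × 101325 → 43164.4 Pa
1.97 inHg × 3386.39 → 6671.19 Pa
Total: 1500 + 1330 + 43164.4 + 6671.19 = 52665.6 Pa
In torr: 52665.6 / 133.322 = 395.026 torr

395 torr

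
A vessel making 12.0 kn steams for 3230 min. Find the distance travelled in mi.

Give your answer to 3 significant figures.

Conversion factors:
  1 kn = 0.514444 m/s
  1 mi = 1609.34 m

743 mi

12.0 kn × 0.514444 → 6.17333 m/s
3230 min × 60 → 193800 s
d = v × t = 6.17333 m/s × 193800 s = 1.19639×10⁶ m
1.19639×10⁶ m ÷ (1609.34 m/mi) = 743.404 mi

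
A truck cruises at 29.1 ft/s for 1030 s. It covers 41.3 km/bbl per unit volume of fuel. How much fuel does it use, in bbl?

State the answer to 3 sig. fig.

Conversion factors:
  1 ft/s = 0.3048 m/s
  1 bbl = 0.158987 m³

29.1 ft/s → 8.86968 m/s
d = v × t = 8.86968 × 1030 = 9135.77 m
41.3 km/bbl → 259770 m/m³
V = d / (distance per unit fuel) = 9135.77 / 259770 = 0.0351687 m³
In bbl: 0.0351687 / 0.158987 = 0.221205 bbl

0.221 bbl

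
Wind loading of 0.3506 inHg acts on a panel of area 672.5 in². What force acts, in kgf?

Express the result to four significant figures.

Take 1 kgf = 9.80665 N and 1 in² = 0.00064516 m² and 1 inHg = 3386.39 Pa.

0.3506 inHg × 3386.39 → 1187.27 Pa
672.5 in² × 0.00064516 → 0.43387 m²
F = P × A = 1187.27 Pa × 0.43387 m² = 515.121 N
515.121 N ÷ (9.80665 N/kgf) = 52.5277 kgf

52.53 kgf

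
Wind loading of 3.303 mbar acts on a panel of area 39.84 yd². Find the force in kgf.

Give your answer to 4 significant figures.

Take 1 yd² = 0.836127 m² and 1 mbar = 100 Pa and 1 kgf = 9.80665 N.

1122 kgf

3.303 mbar × 100 → 330.3 Pa
39.84 yd² × 0.836127 → 33.3113 m²
F = P × A = 330.3 Pa × 33.3113 m² = 11002.7 N
11002.7 N ÷ (9.80665 N/kgf) = 1121.96 kgf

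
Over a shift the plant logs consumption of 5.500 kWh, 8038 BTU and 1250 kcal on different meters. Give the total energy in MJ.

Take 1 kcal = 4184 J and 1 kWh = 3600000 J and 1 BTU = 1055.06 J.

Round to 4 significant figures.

5.500 kWh × 3600000 = 1.98×10⁷ J
8038 BTU × 1055.06 = 8.48057×10⁶ J
1250 kcal × 4184 = 5.23×10⁶ J
Total: 1.98×10⁷ + 8.48057×10⁶ + 5.23×10⁶ = 3.35106×10⁷ J
In MJ: 3.35106×10⁷ / 1000000 = 33.5106 MJ

33.51 MJ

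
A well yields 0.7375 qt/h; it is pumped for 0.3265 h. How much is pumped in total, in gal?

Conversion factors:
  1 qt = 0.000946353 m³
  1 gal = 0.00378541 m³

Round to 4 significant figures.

0.7375 qt/h → 1.93871×10⁻⁷ m³/s
0.3265 h → 1175.4 s
V = Q × t = 1.93871×10⁻⁷ × 1175.4 = 2.27876×10⁻⁴ m³
In gal: 2.27876×10⁻⁴ / 0.00378541 = 0.0601985 gal

0.06020 gal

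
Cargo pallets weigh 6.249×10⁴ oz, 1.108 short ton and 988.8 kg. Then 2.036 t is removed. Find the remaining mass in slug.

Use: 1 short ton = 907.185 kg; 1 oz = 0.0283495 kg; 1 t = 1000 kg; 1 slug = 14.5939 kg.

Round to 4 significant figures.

6.249×10⁴ oz × 0.0283495 = 1771.56 kg
1.108 short ton × 907.185 = 1005.16 kg
988.8 kg (already kg)
2.036 t × 1000 = 2036 kg
Net: 1771.56 + 1005.16 + 988.8 − 2036 = 1729.52 kg
In slug: 1729.52 / 14.5939 = 118.51 slug

118.5 slug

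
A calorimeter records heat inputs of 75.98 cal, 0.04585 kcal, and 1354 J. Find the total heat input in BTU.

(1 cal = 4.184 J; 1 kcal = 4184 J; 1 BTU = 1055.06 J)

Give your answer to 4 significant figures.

1.766 BTU

75.98 cal × 4.184 → 317.9 J
0.04585 kcal × 4184 → 191.836 J
1354 J (already J)
Total: 317.9 + 191.836 + 1354 = 1863.74 J
In BTU: 1863.74 / 1055.06 = 1.76648 BTU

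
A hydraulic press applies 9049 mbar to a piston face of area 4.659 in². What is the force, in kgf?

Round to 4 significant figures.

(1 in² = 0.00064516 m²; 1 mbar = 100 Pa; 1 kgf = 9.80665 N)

277.4 kgf

9049 mbar × 100 → 904900 Pa
4.659 in² × 0.00064516 → 0.0030058 m²
F = P × A = 904900 Pa × 0.0030058 m² = 2719.95 N
2719.95 N ÷ (9.80665 N/kgf) = 277.358 kgf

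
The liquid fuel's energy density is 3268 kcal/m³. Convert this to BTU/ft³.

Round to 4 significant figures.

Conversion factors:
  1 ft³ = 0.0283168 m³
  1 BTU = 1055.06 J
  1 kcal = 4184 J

3268 kcal/m³ × 4184 J/kcal = 1.36733×10⁷ J/m³
1.36733×10⁷ J/m³ ÷ 1055.06 J/BTU × 0.0283168 m³/ft³ = 366.978 BTU/ft³

367.0 BTU/ft³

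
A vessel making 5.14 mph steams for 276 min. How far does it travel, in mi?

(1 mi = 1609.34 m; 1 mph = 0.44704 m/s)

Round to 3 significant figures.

5.14 mph × 0.44704 → 2.29779 m/s
276 min × 60 → 16560 s
d = v × t = 2.29779 m/s × 16560 s = 38051.4 m
38051.4 m ÷ (1609.34 m/mi) = 23.6441 mi

23.6 mi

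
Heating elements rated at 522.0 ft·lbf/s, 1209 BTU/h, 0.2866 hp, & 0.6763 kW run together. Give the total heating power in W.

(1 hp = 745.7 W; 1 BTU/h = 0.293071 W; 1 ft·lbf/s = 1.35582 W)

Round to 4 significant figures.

522.0 ft·lbf/s × 1.35582 = 707.738 W
1209 BTU/h × 0.293071 = 354.323 W
0.2866 hp × 745.7 = 213.718 W
0.6763 kW × 1000 = 676.3 W
Total: 707.738 + 354.323 + 213.718 + 676.3 = 1952.08 W

1952 W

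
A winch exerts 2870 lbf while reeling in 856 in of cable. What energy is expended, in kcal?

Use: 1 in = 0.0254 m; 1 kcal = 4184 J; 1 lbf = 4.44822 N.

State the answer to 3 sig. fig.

2870 lbf × 4.44822 → 12766.4 N
856 in × 0.0254 → 21.7424 m
W = F × d = 12766.4 N × 21.7424 m = 277572 J
277572 J ÷ (4184 J/kcal) = 66.3413 kcal

66.3 kcal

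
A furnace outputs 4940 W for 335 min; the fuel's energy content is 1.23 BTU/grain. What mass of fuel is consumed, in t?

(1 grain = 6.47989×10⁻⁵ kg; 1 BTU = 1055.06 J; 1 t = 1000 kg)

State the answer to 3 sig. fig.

0.00496 t

335 min → 20100 s
E = P × t = 4940 × 20100 = 9.9294×10⁷ J
1.23 BTU/grain → 2.00269×10⁷ J/kg
m = E / e_s = 9.9294×10⁷ / 2.00269×10⁷ = 4.95803 kg
In t: 4.95803 / 1000 = 0.00495803 t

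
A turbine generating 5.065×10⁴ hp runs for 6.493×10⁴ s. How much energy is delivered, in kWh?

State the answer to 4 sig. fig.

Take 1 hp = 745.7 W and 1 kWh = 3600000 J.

6.812×10⁵ kWh

5.065×10⁴ hp × 745.7 = 3.77697×10⁷ W
E = P × t = 3.77697×10⁷ W × 64930 s = 2.45239×10¹² J
2.45239×10¹² J ÷ (3600000 J/kWh) = 681219 kWh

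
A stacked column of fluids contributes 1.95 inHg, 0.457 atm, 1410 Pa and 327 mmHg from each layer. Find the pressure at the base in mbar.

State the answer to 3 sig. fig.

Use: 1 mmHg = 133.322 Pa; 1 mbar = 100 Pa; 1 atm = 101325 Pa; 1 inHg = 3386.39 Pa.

1.95 inHg × 3386.39 = 6603.46 Pa
0.457 atm × 101325 = 46305.5 Pa
1410 Pa (already Pa)
327 mmHg × 133.322 = 43596.3 Pa
Combined: 6603.46 + 46305.5 + 1410 + 43596.3 = 97915.3 Pa
In mbar: 97915.3 / 100 = 979.153 mbar

979 mbar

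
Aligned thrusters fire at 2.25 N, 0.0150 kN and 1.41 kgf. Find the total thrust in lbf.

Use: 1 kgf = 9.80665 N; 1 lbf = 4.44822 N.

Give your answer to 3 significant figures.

2.25 N (already N)
0.0150 kN × 1000 = 15 N
1.41 kgf × 9.80665 = 13.8274 N
Sum: 2.25 + 15 + 13.8274 = 31.0774 N
In lbf: 31.0774 / 4.44822 = 6.98648 lbf

6.99 lbf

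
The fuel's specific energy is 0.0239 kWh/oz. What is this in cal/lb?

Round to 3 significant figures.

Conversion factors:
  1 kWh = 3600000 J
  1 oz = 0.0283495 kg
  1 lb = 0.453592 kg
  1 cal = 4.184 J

3.29×10⁵ cal/lb

0.0239 kWh/oz × 3600000 J/kWh ÷ 0.0283495 kg/oz = 3.03497×10⁶ J/kg
3.03497×10⁶ J/kg ÷ 4.184 J/cal × 0.453592 kg/lb = 329024 cal/lb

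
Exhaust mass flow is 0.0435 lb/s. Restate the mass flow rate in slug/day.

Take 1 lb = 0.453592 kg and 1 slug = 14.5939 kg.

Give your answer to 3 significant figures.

0.0435 lb/s × 0.453592 kg/lb = 0.0197313 kg/s
0.0197313 kg/s ÷ 14.5939 kg/slug × 86400 s/day = 116.815 slug/day

117 slug/day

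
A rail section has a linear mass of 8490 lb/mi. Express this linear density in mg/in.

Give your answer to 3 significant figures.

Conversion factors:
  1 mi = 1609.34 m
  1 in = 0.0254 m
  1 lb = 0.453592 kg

8490 lb/mi × 0.453592 kg/lb ÷ 1609.34 m/mi = 2.3929 kg/m
2.3929 kg/m ÷ 10⁻⁶ kg/mg × 0.0254 m/in = 60779.7 mg/in

6.08×10⁴ mg/in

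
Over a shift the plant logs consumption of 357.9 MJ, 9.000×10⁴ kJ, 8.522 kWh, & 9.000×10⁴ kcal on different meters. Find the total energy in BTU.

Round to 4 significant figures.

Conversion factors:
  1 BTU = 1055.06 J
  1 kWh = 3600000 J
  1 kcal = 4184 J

8.105×10⁵ BTU

357.9 MJ × 1000000 = 3.579×10⁸ J
9.000×10⁴ kJ × 1000 = 9×10⁷ J
8.522 kWh × 3600000 = 3.06792×10⁷ J
9.000×10⁴ kcal × 4184 = 3.7656×10⁸ J
Sum: 3.579×10⁸ + 9×10⁷ + 3.06792×10⁷ + 3.7656×10⁸ = 8.55139×10⁸ J
In BTU: 8.55139×10⁸ / 1055.06 = 810512 BTU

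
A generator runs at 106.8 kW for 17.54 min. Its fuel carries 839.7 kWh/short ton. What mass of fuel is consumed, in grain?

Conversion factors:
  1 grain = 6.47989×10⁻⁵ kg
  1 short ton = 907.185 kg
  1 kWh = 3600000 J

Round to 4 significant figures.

106.8 kW → 106800 W
17.54 min → 1052.4 s
E = P × t = 106800 × 1052.4 = 1.12396×10⁸ J
839.7 kWh/short ton → 3.3322×10⁶ J/kg
m = E / e_s = 1.12396×10⁸ / 3.3322×10⁶ = 33.7303 kg
In grain: 33.7303 / 6.47989×10⁻⁵ = 520538 grain

5.205×10⁵ grain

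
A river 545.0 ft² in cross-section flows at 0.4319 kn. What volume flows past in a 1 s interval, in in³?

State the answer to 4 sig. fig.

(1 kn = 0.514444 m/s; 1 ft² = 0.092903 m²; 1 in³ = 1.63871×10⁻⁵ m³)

6.865×10⁵ in³

0.4319 kn × 0.514444 = 0.222188 m/s
545.0 ft² × 0.092903 = 50.6321 m²
V = v × A × t = 0.222188 m/s × 50.6321 m² × 1 s = 11.2498 m³
11.2498 m³ ÷ (1.63871×10⁻⁵ m³/in³) = 686503 in³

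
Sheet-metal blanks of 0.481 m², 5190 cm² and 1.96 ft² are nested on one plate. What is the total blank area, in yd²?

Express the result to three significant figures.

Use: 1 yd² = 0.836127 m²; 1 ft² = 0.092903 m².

0.481 m² (already m²)
5190 cm² × 0.0001 = 0.519 m²
1.96 ft² × 0.092903 = 0.18209 m²
Total: 0.481 + 0.519 + 0.18209 = 1.18209 m²
In yd²: 1.18209 / 0.836127 = 1.41377 yd²

1.41 yd²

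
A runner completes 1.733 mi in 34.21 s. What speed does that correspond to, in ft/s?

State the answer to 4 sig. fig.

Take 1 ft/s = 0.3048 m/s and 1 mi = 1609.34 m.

267.5 ft/s

1.733 mi × 1609.34 → 2788.99 m
v = d / t = 2788.99 m / 34.21 s = 81.5256 m/s
81.5256 m/s ÷ (0.3048 m/s/ft/s) = 267.472 ft/s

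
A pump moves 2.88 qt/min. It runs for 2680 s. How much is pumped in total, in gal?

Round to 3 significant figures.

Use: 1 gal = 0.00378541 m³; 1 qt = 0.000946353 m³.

2.88 qt/min → 4.54249×10⁻⁵ m³/s
V = Q × t = 4.54249×10⁻⁵ × 2680 = 0.121739 m³
In gal: 0.121739 / 0.00378541 = 32.1601 gal

32.2 gal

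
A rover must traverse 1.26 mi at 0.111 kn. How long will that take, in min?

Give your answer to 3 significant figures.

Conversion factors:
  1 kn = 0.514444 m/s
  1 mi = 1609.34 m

1.26 mi × 1609.34 = 2027.77 m
0.111 kn × 0.514444 = 0.0571033 m/s
t = d / v = 2027.77 m / 0.0571033 m/s = 35510.6 s
35510.6 s ÷ (60 s/min) = 591.843 min

592 min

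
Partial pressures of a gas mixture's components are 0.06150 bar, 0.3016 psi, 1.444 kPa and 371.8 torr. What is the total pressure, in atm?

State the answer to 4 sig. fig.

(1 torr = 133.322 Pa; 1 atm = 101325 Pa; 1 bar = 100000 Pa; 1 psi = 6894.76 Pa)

0.06150 bar × 100000 = 6150 Pa
0.3016 psi × 6894.76 = 2079.46 Pa
1.444 kPa × 1000 = 1444 Pa
371.8 torr × 133.322 = 49569.1 Pa
Total: 6150 + 2079.46 + 1444 + 49569.1 = 59242.6 Pa
In atm: 59242.6 / 101325 = 0.584679 atm

0.5847 atm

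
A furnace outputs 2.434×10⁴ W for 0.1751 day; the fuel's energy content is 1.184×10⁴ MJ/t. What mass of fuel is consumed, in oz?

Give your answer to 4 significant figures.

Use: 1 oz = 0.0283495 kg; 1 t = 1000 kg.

0.1751 day → 15128.6 s
E = P × t = 24340 × 15128.6 = 3.6823×10⁸ J
1.184×10⁴ MJ/t → 1.184×10⁷ J/kg
m = E / e_s = 3.6823×10⁸ / 1.184×10⁷ = 31.1005 kg
In oz: 31.1005 / 0.0283495 = 1097.04 oz

1097 oz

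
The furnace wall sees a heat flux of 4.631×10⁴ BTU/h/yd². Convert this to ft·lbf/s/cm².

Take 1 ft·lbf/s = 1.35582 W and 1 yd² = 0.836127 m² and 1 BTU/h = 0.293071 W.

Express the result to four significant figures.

4.631×10⁴ BTU/h/yd² × 0.293071 W/BTU/h ÷ 0.836127 m²/yd² = 16232.1 W/m²
16232.1 W/m² ÷ 1.35582 W/ft·lbf/s × 0.0001 m²/cm² = 1.19722 ft·lbf/s/cm²

1.197 ft·lbf/s/cm²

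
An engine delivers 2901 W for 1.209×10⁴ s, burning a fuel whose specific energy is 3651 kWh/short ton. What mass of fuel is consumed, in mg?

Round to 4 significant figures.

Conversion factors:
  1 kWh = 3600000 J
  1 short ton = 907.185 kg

E = P × t = 2901 × 12090 = 3.50731×10⁷ J
3651 kWh/short ton → 1.44883×10⁷ J/kg
m = E / e_s = 3.50731×10⁷ / 1.44883×10⁷ = 2.42079 kg
In mg: 2.42079 / 10⁻⁶ = 2.42079×10⁶ mg

2.421×10⁶ mg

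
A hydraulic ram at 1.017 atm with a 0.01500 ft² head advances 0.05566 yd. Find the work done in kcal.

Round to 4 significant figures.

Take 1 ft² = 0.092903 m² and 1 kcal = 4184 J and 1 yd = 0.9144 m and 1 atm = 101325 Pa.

1.017 atm → 103048 Pa
0.01500 ft² → 0.00139354 m²
F = P × A = 103048 × 0.00139354 = 143.602 N
0.05566 yd → 0.0508955 m
W = F × d = 143.602 × 0.0508955 = 7.3087 J
In kcal: 7.3087 / 4184 = 0.00174682 kcal

0.001747 kcal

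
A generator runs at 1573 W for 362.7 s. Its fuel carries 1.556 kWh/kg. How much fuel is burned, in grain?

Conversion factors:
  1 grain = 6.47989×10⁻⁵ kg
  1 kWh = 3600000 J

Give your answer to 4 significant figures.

1572 grain

E = P × t = 1573 × 362.7 = 570527 J
1.556 kWh/kg → 5.6016×10⁶ J/kg
m = E / e_s = 570527 / 5.6016×10⁶ = 0.101851 kg
In grain: 0.101851 / 6.47989×10⁻⁵ = 1571.8 grain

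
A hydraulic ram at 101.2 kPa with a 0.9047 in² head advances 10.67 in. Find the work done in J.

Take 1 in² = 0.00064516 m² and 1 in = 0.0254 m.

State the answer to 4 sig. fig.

101.2 kPa → 101200 Pa
0.9047 in² → 5.83676×10⁻⁴ m²
F = P × A = 101200 × 5.83676×10⁻⁴ = 59.068 N
10.67 in → 0.271018 m
W = F × d = 59.068 × 0.271018 = 16.0085 J

16.01 J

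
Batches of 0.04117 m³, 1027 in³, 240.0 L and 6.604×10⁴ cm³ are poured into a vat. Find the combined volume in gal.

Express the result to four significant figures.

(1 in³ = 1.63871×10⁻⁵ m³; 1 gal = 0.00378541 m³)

96.17 gal

0.04117 m³ (already m³)
1027 in³ × 1.63871×10⁻⁵ → 0.0168296 m³
240.0 L × 0.001 → 0.24 m³
6.604×10⁴ cm³ × 10⁻⁶ → 0.06604 m³
Total: 0.04117 + 0.0168296 + 0.24 + 0.06604 = 0.36404 m³
In gal: 0.36404 / 0.00378541 = 96.1692 gal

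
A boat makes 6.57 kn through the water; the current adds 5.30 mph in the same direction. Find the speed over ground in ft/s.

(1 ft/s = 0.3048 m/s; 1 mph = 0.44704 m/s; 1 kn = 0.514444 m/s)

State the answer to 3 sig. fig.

6.57 kn × 0.514444 = 3.3799 m/s
5.30 mph × 0.44704 = 2.36931 m/s
Combined: 3.3799 + 2.36931 = 5.74921 m/s
In ft/s: 5.74921 / 0.3048 = 18.8622 ft/s

18.9 ft/s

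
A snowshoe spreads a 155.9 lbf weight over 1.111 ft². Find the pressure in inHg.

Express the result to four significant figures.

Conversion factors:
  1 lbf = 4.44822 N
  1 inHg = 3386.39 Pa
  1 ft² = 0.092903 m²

155.9 lbf × 4.44822 = 693.477 N
1.111 ft² × 0.092903 = 0.103215 m²
P = F / A = 693.477 N / 0.103215 m² = 6718.76 Pa
6718.76 Pa ÷ (3386.39 Pa/inHg) = 1.98405 inHg

1.984 inHg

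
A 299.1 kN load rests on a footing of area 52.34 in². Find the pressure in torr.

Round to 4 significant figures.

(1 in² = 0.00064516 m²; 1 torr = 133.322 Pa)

299.1 kN × 1000 → 299100 N
52.34 in² × 0.00064516 → 0.0337677 m²
P = F / A = 299100 N / 0.0337677 m² = 8.85758×10⁶ Pa
8.85758×10⁶ Pa ÷ (133.322 Pa/torr) = 66437.5 torr

6.644×10⁴ torr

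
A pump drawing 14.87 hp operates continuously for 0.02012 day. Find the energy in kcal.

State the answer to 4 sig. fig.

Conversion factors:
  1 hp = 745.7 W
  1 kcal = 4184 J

14.87 hp × 745.7 = 11088.6 W
0.02012 day × 86400 = 1738.37 s
E = P × t = 11088.6 W × 1738.37 s = 1.92761×10⁷ J
1.92761×10⁷ J ÷ (4184 J/kcal) = 4607.1 kcal

4607 kcal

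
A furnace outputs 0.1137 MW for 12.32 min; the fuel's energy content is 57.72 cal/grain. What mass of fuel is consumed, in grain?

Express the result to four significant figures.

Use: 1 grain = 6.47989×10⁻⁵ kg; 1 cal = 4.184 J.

0.1137 MW → 113700 W
12.32 min → 739.2 s
E = P × t = 113700 × 739.2 = 8.4047×10⁷ J
57.72 cal/grain → 3.72692×10⁶ J/kg
m = E / e_s = 8.4047×10⁷ / 3.72692×10⁶ = 22.5513 kg
In grain: 22.5513 / 6.47989×10⁻⁵ = 348020 grain

3.480×10⁵ grain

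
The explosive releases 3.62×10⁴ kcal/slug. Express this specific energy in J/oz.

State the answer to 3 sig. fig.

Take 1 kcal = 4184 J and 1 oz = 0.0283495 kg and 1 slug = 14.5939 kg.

2.94×10⁵ J/oz

3.62×10⁴ kcal/slug × 4184 J/kcal ÷ 14.5939 kg/slug = 1.03784×10⁷ J/kg
1.03784×10⁷ J/kg × 0.0283495 kg/oz = 294222 J/oz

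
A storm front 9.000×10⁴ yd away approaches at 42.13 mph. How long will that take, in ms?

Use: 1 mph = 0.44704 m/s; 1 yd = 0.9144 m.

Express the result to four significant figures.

9.000×10⁴ yd × 0.9144 = 82296 m
42.13 mph × 0.44704 = 18.8338 m/s
t = d / v = 82296 m / 18.8338 m/s = 4369.59 s
4369.59 s ÷ (0.001 s/ms) = 4.36959×10⁶ ms

4.370×10⁶ ms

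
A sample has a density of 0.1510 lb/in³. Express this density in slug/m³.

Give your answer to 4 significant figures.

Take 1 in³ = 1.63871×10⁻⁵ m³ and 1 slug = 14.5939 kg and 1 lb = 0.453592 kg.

0.1510 lb/in³ × 0.453592 kg/lb ÷ 1.63871×10⁻⁵ m³/in³ = 4179.65 kg/m³
4179.65 kg/m³ ÷ 14.5939 kg/slug = 286.397 slug/m³

286.4 slug/m³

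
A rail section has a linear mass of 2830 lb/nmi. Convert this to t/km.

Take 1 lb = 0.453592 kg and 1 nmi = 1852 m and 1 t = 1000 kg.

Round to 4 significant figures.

2830 lb/nmi × 0.453592 kg/lb ÷ 1852 m/nmi = 0.693124 kg/m
0.693124 kg/m ÷ 1000 kg/t × 1000 m/km = 0.693124 t/km

0.6931 t/km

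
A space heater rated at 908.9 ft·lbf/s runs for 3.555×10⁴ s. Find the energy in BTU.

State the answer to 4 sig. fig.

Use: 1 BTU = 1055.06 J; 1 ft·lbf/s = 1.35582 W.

4.152×10⁴ BTU

908.9 ft·lbf/s × 1.35582 → 1232.3 W
E = P × t = 1232.3 W × 35550 s = 4.38083×10⁷ J
4.38083×10⁷ J ÷ (1055.06 J/BTU) = 41522.1 BTU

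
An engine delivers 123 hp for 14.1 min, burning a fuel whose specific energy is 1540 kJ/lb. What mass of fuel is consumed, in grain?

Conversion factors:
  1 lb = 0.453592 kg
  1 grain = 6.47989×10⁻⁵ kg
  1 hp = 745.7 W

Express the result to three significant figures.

3.53×10⁵ grain

123 hp → 91721.1 W
14.1 min → 846 s
E = P × t = 91721.1 × 846 = 7.75961×10⁷ J
1540 kJ/lb → 3.39512×10⁶ J/kg
m = E / e_s = 7.75961×10⁷ / 3.39512×10⁶ = 22.8552 kg
In grain: 22.8552 / 6.47989×10⁻⁵ = 352710 grain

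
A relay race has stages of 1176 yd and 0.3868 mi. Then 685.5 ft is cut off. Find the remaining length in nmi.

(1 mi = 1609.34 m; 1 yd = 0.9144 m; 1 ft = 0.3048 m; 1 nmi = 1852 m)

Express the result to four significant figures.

1176 yd × 0.9144 = 1075.33 m
0.3868 mi × 1609.34 = 622.493 m
685.5 ft × 0.3048 = 208.94 m
Sum: 1075.33 + 622.493 − 208.94 = 1488.88 m
In nmi: 1488.88 / 1852 = 0.803931 nmi

0.8039 nmi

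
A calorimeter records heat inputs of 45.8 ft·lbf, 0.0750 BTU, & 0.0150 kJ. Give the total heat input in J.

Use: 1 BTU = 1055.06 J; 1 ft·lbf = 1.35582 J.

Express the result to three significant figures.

156 J

45.8 ft·lbf × 1.35582 = 62.0966 J
0.0750 BTU × 1055.06 = 79.1295 J
0.0150 kJ × 1000 = 15 J
Sum: 62.0966 + 79.1295 + 15 = 156.226 J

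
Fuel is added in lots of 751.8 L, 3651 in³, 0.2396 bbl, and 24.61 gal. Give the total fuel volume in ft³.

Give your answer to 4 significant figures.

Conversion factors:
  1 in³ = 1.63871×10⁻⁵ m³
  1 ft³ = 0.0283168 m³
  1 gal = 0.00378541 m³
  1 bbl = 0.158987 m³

751.8 L × 0.001 = 0.7518 m³
3651 in³ × 1.63871×10⁻⁵ = 0.0598293 m³
0.2396 bbl × 0.158987 = 0.0380933 m³
24.61 gal × 0.00378541 = 0.0931589 m³
Combined: 0.7518 + 0.0598293 + 0.0380933 + 0.0931589 = 0.942882 m³
In ft³: 0.942882 / 0.0283168 = 33.2976 ft³

33.30 ft³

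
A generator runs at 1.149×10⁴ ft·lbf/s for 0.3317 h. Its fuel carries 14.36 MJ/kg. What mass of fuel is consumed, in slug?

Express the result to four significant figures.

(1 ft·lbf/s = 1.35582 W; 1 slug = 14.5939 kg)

1.149×10⁴ ft·lbf/s → 15578.4 W
0.3317 h → 1194.12 s
E = P × t = 15578.4 × 1194.12 = 1.86025×10⁷ J
14.36 MJ/kg → 1.436×10⁷ J/kg
m = E / e_s = 1.86025×10⁷ / 1.436×10⁷ = 1.29544 kg
In slug: 1.29544 / 14.5939 = 0.0887659 slug

0.08877 slug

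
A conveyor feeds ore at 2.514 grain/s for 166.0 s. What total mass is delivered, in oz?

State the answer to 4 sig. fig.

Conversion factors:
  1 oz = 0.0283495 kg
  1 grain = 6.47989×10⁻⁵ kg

2.514 grain/s → 1.62904×10⁻⁴ kg/s
m = ṁ × t = 1.62904×10⁻⁴ × 166 = 0.0270421 kg
In oz: 0.0270421 / 0.0283495 = 0.953883 oz

0.9539 oz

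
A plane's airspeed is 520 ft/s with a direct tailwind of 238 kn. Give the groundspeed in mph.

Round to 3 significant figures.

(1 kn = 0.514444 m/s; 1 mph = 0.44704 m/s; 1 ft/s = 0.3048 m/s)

520 ft/s × 0.3048 = 158.496 m/s
238 kn × 0.514444 = 122.438 m/s
Combined: 158.496 + 122.438 = 280.934 m/s
In mph: 280.934 / 0.44704 = 628.431 mph

628 mph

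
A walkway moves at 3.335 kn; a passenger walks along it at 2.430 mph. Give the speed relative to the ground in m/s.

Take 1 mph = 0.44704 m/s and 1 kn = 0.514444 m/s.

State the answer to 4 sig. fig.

2.802 m/s

3.335 kn × 0.514444 = 1.71567 m/s
2.430 mph × 0.44704 = 1.08631 m/s
Total: 1.71567 + 1.08631 = 2.80198 m/s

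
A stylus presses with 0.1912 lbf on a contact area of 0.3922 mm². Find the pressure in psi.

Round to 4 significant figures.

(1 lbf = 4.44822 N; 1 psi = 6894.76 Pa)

0.1912 lbf × 4.44822 = 0.8505 N
0.3922 mm² × 10⁻⁶ = 3.922×10⁻⁷ m²
P = F / A = 0.8505 N / 3.922×10⁻⁷ m² = 2.16854×10⁶ Pa
2.16854×10⁶ Pa ÷ (6894.76 Pa/psi) = 314.52 psi

314.5 psi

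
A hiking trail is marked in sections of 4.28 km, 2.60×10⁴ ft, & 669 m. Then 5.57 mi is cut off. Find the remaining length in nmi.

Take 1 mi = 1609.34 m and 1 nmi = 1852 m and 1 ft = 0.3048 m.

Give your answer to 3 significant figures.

4.28 km × 1000 = 4280 m
2.60×10⁴ ft × 0.3048 = 7924.8 m
669 m (already m)
5.57 mi × 1609.34 = 8964.02 m
Sum: 4280 + 7924.8 + 669 − 8964.02 = 3909.78 m
In nmi: 3909.78 / 1852 = 2.11111 nmi

2.11 nmi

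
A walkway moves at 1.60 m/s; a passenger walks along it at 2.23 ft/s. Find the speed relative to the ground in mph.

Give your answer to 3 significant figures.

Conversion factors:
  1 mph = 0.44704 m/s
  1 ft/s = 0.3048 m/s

1.60 m/s (already m/s)
2.23 ft/s × 0.3048 = 0.679704 m/s
Sum: 1.6 + 0.679704 = 2.2797 m/s
In mph: 2.2797 / 0.44704 = 5.09954 mph

5.10 mph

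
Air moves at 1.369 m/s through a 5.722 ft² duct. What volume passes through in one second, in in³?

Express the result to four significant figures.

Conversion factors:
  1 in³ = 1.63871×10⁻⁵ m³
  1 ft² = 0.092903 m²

4.441×10⁴ in³

5.722 ft² × 0.092903 = 0.531591 m²
V = v × A × t = 1.369 m/s × 0.531591 m² × 1 s = 0.727748 m³
0.727748 m³ ÷ (1.63871×10⁻⁵ m³/in³) = 44409.8 in³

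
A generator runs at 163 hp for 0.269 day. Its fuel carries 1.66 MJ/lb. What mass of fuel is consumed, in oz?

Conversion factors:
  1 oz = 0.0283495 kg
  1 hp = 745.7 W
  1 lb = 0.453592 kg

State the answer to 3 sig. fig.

163 hp → 121549 W
0.269 day → 23241.6 s
E = P × t = 121549 × 23241.6 = 2.82499×10⁹ J
1.66 MJ/lb → 3.65968×10⁶ J/kg
m = E / e_s = 2.82499×10⁹ / 3.65968×10⁶ = 771.923 kg
In oz: 771.923 / 0.0283495 = 27228.8 oz

2.72×10⁴ oz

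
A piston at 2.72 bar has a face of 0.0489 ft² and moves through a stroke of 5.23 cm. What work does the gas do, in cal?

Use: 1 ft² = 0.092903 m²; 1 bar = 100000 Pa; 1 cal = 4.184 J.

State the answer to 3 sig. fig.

2.72 bar → 272000 Pa
0.0489 ft² → 0.00454296 m²
F = P × A = 272000 × 0.00454296 = 1235.69 N
5.23 cm → 0.0523 m
W = F × d = 1235.69 × 0.0523 = 64.6266 J
In cal: 64.6266 / 4.184 = 15.4461 cal

15.4 cal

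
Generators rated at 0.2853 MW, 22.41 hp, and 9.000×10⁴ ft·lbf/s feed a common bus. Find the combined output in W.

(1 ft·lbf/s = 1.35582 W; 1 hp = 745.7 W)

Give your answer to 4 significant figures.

0.2853 MW × 1000000 = 285300 W
22.41 hp × 745.7 = 16711.1 W
9.000×10⁴ ft·lbf/s × 1.35582 = 122024 W
Total: 285300 + 16711.1 + 122024 = 424035 W

4.240×10⁵ W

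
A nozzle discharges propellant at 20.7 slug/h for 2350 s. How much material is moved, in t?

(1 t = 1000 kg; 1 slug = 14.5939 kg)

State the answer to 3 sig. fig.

20.7 slug/h → 0.0839149 kg/s
m = ṁ × t = 0.0839149 × 2350 = 197.2 kg
In t: 197.2 / 1000 = 0.1972 t

0.197 t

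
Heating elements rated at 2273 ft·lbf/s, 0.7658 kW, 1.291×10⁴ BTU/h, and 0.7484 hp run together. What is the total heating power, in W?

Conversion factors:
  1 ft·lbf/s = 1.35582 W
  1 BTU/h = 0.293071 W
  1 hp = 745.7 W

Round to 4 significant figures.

8189 W

2273 ft·lbf/s × 1.35582 = 3081.78 W
0.7658 kW × 1000 = 765.8 W
1.291×10⁴ BTU/h × 0.293071 = 3783.55 W
0.7484 hp × 745.7 = 558.082 W
Sum: 3081.78 + 765.8 + 3783.55 + 558.082 = 8189.21 W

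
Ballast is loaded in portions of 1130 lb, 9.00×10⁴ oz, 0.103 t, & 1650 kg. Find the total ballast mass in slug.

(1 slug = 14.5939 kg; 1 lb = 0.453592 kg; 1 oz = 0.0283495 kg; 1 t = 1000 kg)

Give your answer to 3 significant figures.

330 slug

1130 lb × 0.453592 = 512.559 kg
9.00×10⁴ oz × 0.0283495 = 2551.46 kg
0.103 t × 1000 = 103 kg
1650 kg (already kg)
Total: 512.559 + 2551.46 + 103 + 1650 = 4817.02 kg
In slug: 4817.02 / 14.5939 = 330.071 slug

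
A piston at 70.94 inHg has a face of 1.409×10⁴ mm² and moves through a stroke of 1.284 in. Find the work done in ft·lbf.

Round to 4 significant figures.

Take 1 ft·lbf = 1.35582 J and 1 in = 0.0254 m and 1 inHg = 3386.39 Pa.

70.94 inHg → 240231 Pa
1.409×10⁴ mm² → 0.01409 m²
F = P × A = 240231 × 0.01409 = 3384.85 N
1.284 in → 0.0326136 m
W = F × d = 3384.85 × 0.0326136 = 110.392 J
In ft·lbf: 110.392 / 1.35582 = 81.4208 ft·lbf

81.42 ft·lbf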